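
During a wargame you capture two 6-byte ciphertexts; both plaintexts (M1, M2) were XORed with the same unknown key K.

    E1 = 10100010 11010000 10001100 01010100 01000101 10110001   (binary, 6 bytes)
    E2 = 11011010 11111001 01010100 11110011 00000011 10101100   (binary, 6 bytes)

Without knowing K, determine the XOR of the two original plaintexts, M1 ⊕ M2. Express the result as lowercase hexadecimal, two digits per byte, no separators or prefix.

E1 ⊕ E2 = (M1 ⊕ K) ⊕ (M2 ⊕ K) = M1 ⊕ M2 — the shared key cancels under XOR.
a2 ^ da = 78
d0 ^ f9 = 29
8c ^ 54 = d8
54 ^ f3 = a7
45 ^ 03 = 46
b1 ^ ac = 1d

7829d8a7461d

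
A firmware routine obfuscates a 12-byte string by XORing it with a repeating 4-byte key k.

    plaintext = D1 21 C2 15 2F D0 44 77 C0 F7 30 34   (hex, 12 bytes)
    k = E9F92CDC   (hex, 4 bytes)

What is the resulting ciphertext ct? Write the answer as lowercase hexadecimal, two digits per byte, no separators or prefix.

38d8eec9c62968ab290e1ce8

The 4-byte key repeats, so the effective keystream is e9 f9 2c dc e9 f9 2c dc e9 f9 2c dc.
byte 0: d1 xor e9 = 38
byte 1: 21 xor f9 = d8
byte 2: c2 xor 2c = ee
byte 3: 15 xor dc = c9
byte 4: 2f xor e9 = c6
byte 5: d0 xor f9 = 29
byte 6: 44 xor 2c = 68
byte 7: 77 xor dc = ab
byte 8: c0 xor e9 = 29
byte 9: f7 xor f9 = 0e
byte 10: 30 xor 2c = 1c
byte 11: 34 xor dc = e8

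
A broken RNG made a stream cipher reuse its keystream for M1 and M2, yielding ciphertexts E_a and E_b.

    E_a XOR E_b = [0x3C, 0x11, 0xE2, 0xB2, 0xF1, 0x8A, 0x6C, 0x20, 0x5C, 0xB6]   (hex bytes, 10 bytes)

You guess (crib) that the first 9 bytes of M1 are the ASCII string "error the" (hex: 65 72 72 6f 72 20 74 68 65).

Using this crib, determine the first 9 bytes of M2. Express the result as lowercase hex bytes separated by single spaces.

Since E_a ⊕ E_b = M1 ⊕ M2, XORing with the guessed M1 bytes yields the corresponding M2 bytes: M2 = (E_a ⊕ E_b) ⊕ M1.
3c ^ 65 = 59
11 ^ 72 = 63
e2 ^ 72 = 90
b2 ^ 6f = dd
f1 ^ 72 = 83
8a ^ 20 = aa
6c ^ 74 = 18
20 ^ 68 = 48
5c ^ 65 = 39

59 63 90 dd 83 aa 18 48 39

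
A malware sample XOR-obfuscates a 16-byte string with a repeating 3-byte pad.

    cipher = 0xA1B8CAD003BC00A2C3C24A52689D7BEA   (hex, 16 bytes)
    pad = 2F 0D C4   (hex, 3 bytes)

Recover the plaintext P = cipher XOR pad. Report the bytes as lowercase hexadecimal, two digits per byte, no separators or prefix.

The 3-byte key repeats, so the effective keystream is 2f 0d c4 2f 0d c4 2f 0d c4 2f 0d c4 2f 0d c4 2f.
byte 0: a1 ^ 2f = 8e
byte 1: b8 ^ 0d = b5
byte 2: ca ^ c4 = 0e
byte 3: d0 ^ 2f = ff
byte 4: 03 ^ 0d = 0e
byte 5: bc ^ c4 = 78
byte 6: 00 ^ 2f = 2f
byte 7: a2 ^ 0d = af
byte 8: c3 ^ c4 = 07
byte 9: c2 ^ 2f = ed
byte 10: 4a ^ 0d = 47
byte 11: 52 ^ c4 = 96
byte 12: 68 ^ 2f = 47
byte 13: 9d ^ 0d = 90
byte 14: 7b ^ c4 = bf
byte 15: ea ^ 2f = c5

8eb50eff0e782faf07ed47964790bfc5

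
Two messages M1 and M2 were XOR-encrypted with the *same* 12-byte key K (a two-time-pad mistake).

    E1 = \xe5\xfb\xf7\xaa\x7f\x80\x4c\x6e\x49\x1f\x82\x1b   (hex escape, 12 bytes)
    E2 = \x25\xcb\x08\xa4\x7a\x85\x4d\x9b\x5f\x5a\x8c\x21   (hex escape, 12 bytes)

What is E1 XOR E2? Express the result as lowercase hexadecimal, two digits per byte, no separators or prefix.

c030ff0e050501f516450e3a

E1 ⊕ E2 = (M1 ⊕ K) ⊕ (M2 ⊕ K) = M1 ⊕ M2 — the shared key cancels under XOR.
e5 ^ 25 = c0
fb ^ cb = 30
f7 ^ 08 = ff
aa ^ a4 = 0e
7f ^ 7a = 05
80 ^ 85 = 05
4c ^ 4d = 01
6e ^ 9b = f5
49 ^ 5f = 16
1f ^ 5a = 45
82 ^ 8c = 0e
1b ^ 21 = 3a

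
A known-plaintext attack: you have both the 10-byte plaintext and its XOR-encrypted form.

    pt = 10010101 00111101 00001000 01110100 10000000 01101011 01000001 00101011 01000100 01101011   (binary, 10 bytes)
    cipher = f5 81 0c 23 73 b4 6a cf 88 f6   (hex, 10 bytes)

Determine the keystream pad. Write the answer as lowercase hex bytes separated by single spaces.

Since cipher = pt ⊕ pad, XORing both sides with pt gives pad = pt ⊕ cipher.
95 ^ f5 = 60
3d ^ 81 = bc
08 ^ 0c = 04
74 ^ 23 = 57
80 ^ 73 = f3
6b ^ b4 = df
41 ^ 6a = 2b
2b ^ cf = e4
44 ^ 88 = cc
6b ^ f6 = 9d

60 bc 04 57 f3 df 2b e4 cc 9d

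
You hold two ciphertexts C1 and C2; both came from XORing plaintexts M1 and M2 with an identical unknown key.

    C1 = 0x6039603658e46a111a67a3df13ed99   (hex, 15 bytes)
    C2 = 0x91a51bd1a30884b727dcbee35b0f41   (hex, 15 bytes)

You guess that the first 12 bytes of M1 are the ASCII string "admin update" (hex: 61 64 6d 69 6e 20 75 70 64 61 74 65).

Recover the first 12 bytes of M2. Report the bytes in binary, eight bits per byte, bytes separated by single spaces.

First, C1 ⊕ C2 = (M1 ⊕ K) ⊕ (M2 ⊕ K) = M1 ⊕ M2, so the key drops out. Then M2 = (M1 ⊕ M2) ⊕ M1 over the first 12 bytes.
byte 0: (60 ⊕ 91) ⊕ 61 = f1 ⊕ 61 = 90
byte 1: (39 ⊕ a5) ⊕ 64 = 9c ⊕ 64 = f8
byte 2: (60 ⊕ 1b) ⊕ 6d = 7b ⊕ 6d = 16
byte 3: (36 ⊕ d1) ⊕ 69 = e7 ⊕ 69 = 8e
byte 4: (58 ⊕ a3) ⊕ 6e = fb ⊕ 6e = 95
byte 5: (e4 ⊕ 08) ⊕ 20 = ec ⊕ 20 = cc
byte 6: (6a ⊕ 84) ⊕ 75 = ee ⊕ 75 = 9b
byte 7: (11 ⊕ b7) ⊕ 70 = a6 ⊕ 70 = d6
byte 8: (1a ⊕ 27) ⊕ 64 = 3d ⊕ 64 = 59
byte 9: (67 ⊕ dc) ⊕ 61 = bb ⊕ 61 = da
byte 10: (a3 ⊕ be) ⊕ 74 = 1d ⊕ 74 = 69
byte 11: (df ⊕ e3) ⊕ 65 = 3c ⊕ 65 = 59

10010000 11111000 00010110 10001110 10010101 11001100 10011011 11010110 01011001 11011010 01101001 01011001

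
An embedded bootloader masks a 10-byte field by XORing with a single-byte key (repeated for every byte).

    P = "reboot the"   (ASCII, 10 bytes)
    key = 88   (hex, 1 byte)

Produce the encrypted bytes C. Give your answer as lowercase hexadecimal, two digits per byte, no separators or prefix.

The 1-byte key repeats, so the effective keystream is 88 88 88 88 88 88 88 88 88 88.
byte 0: 72 ^ 88 = fa
byte 1: 65 ^ 88 = ed
byte 2: 62 ^ 88 = ea
byte 3: 6f ^ 88 = e7
byte 4: 6f ^ 88 = e7
byte 5: 74 ^ 88 = fc
byte 6: 20 ^ 88 = a8
byte 7: 74 ^ 88 = fc
byte 8: 68 ^ 88 = e0
byte 9: 65 ^ 88 = ed

faedeae7e7fca8fce0ed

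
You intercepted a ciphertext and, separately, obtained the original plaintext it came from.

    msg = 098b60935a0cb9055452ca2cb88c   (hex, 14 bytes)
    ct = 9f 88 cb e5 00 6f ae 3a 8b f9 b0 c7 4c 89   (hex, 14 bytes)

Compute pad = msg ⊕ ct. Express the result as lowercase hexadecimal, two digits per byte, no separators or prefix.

Since ct = msg ⊕ pad, XORing both sides with msg gives pad = msg ⊕ ct.
09 ^ 9f = 96
8b ^ 88 = 03
60 ^ cb = ab
93 ^ e5 = 76
5a ^ 00 = 5a
0c ^ 6f = 63
b9 ^ ae = 17
05 ^ 3a = 3f
54 ^ 8b = df
52 ^ f9 = ab
ca ^ b0 = 7a
2c ^ c7 = eb
b8 ^ 4c = f4
8c ^ 89 = 05

9603ab765a63173fdfab7aebf405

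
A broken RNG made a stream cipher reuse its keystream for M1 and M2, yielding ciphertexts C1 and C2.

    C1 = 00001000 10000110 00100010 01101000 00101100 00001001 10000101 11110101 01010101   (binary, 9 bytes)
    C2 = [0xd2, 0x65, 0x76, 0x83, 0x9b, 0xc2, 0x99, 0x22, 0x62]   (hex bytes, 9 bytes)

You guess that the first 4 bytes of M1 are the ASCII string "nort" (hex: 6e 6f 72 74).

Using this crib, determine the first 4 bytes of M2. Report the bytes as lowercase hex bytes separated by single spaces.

b4 8c 26 9f

First, C1 ⊕ C2 = (M1 ⊕ K) ⊕ (M2 ⊕ K) = M1 ⊕ M2, so the key drops out. Then M2 = (M1 ⊕ M2) ⊕ M1 over the first 4 bytes.
byte 0: (08 XOR d2) XOR 6e = da XOR 6e = b4
byte 1: (86 XOR 65) XOR 6f = e3 XOR 6f = 8c
byte 2: (22 XOR 76) XOR 72 = 54 XOR 72 = 26
byte 3: (68 XOR 83) XOR 74 = eb XOR 74 = 9f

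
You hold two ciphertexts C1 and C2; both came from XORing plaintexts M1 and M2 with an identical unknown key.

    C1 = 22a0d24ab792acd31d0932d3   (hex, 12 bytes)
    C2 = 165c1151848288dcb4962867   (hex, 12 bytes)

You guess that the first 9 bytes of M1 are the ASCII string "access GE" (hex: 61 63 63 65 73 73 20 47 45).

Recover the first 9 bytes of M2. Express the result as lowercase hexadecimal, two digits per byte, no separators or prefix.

559fa07e40630448ec

First, C1 ⊕ C2 = (M1 ⊕ K) ⊕ (M2 ⊕ K) = M1 ⊕ M2, so the key drops out. Then M2 = (M1 ⊕ M2) ⊕ M1 over the first 9 bytes.
byte 0: (22 ^ 16) ^ 61 = 34 ^ 61 = 55
byte 1: (a0 ^ 5c) ^ 63 = fc ^ 63 = 9f
byte 2: (d2 ^ 11) ^ 63 = c3 ^ 63 = a0
byte 3: (4a ^ 51) ^ 65 = 1b ^ 65 = 7e
byte 4: (b7 ^ 84) ^ 73 = 33 ^ 73 = 40
byte 5: (92 ^ 82) ^ 73 = 10 ^ 73 = 63
byte 6: (ac ^ 88) ^ 20 = 24 ^ 20 = 04
byte 7: (d3 ^ dc) ^ 47 = 0f ^ 47 = 48
byte 8: (1d ^ b4) ^ 45 = a9 ^ 45 = ec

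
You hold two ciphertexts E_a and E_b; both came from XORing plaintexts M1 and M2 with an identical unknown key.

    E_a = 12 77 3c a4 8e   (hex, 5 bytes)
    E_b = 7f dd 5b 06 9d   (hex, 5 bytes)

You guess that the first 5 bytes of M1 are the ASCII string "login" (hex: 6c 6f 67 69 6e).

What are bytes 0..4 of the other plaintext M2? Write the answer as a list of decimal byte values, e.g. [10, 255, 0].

[1, 197, 0, 203, 125]

First, E_a ⊕ E_b = (M1 ⊕ K) ⊕ (M2 ⊕ K) = M1 ⊕ M2, so the key drops out. Then M2 = (M1 ⊕ M2) ⊕ M1 over the first 5 bytes.
byte 0: (12 XOR 7f) XOR 6c = 6d XOR 6c = 01
byte 1: (77 XOR dd) XOR 6f = aa XOR 6f = c5
byte 2: (3c XOR 5b) XOR 67 = 67 XOR 67 = 00
byte 3: (a4 XOR 06) XOR 69 = a2 XOR 69 = cb
byte 4: (8e XOR 9d) XOR 6e = 13 XOR 6e = 7d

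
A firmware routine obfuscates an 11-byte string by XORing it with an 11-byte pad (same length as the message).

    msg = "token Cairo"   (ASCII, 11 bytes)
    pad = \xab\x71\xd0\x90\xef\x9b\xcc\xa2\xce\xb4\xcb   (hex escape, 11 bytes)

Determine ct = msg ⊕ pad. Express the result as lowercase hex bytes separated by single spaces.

df 1e bb f5 81 bb 8f c3 a7 c6 a4

XOR is its own inverse, so applying the key byte-wise gives the result directly.
74 ⊕ ab = df
6f ⊕ 71 = 1e
6b ⊕ d0 = bb
65 ⊕ 90 = f5
6e ⊕ ef = 81
20 ⊕ 9b = bb
43 ⊕ cc = 8f
61 ⊕ a2 = c3
69 ⊕ ce = a7
72 ⊕ b4 = c6
6f ⊕ cb = a4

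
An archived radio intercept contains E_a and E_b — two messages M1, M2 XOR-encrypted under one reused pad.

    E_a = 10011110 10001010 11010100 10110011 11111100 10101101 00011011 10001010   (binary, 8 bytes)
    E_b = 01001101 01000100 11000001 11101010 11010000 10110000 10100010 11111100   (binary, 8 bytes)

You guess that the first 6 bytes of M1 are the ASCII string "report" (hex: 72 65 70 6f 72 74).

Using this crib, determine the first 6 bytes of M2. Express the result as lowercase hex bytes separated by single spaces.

a1 ab 65 36 5e 69

First, E_a ⊕ E_b = (M1 ⊕ K) ⊕ (M2 ⊕ K) = M1 ⊕ M2, so the key drops out. Then M2 = (M1 ⊕ M2) ⊕ M1 over the first 6 bytes.
byte 0: (9e xor 4d) xor 72 = d3 xor 72 = a1
byte 1: (8a xor 44) xor 65 = ce xor 65 = ab
byte 2: (d4 xor c1) xor 70 = 15 xor 70 = 65
byte 3: (b3 xor ea) xor 6f = 59 xor 6f = 36
byte 4: (fc xor d0) xor 72 = 2c xor 72 = 5e
byte 5: (ad xor b0) xor 74 = 1d xor 74 = 69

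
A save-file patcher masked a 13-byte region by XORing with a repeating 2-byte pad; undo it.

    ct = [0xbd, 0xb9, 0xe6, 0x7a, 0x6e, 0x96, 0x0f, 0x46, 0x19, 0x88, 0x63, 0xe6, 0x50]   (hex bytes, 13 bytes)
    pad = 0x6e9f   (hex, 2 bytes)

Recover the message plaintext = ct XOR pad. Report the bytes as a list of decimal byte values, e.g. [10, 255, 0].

The 2-byte key repeats, so the effective keystream is 6e 9f 6e 9f 6e 9f 6e 9f 6e 9f 6e 9f 6e.
byte 0: bd ⊕ 6e = d3
byte 1: b9 ⊕ 9f = 26
byte 2: e6 ⊕ 6e = 88
byte 3: 7a ⊕ 9f = e5
byte 4: 6e ⊕ 6e = 00
byte 5: 96 ⊕ 9f = 09
byte 6: 0f ⊕ 6e = 61
byte 7: 46 ⊕ 9f = d9
byte 8: 19 ⊕ 6e = 77
byte 9: 88 ⊕ 9f = 17
byte 10: 63 ⊕ 6e = 0d
byte 11: e6 ⊕ 9f = 79
byte 12: 50 ⊕ 6e = 3e

[211, 38, 136, 229, 0, 9, 97, 217, 119, 23, 13, 121, 62]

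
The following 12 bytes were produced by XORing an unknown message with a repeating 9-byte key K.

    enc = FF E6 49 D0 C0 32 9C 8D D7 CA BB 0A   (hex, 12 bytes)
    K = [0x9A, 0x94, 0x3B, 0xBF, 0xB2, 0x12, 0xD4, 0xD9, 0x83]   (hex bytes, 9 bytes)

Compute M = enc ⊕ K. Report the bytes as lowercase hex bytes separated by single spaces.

The 9-byte key repeats, so the effective keystream is 9a 94 3b bf b2 12 d4 d9 83 9a 94 3b.
byte 0: 11111111 xor 10011010 = 01100101
byte 1: 11100110 xor 10010100 = 01110010
byte 2: 01001001 xor 00111011 = 01110010
byte 3: 11010000 xor 10111111 = 01101111
byte 4: 11000000 xor 10110010 = 01110010
byte 5: 00110010 xor 00010010 = 00100000
byte 6: 10011100 xor 11010100 = 01001000
byte 7: 10001101 xor 11011001 = 01010100
byte 8: 11010111 xor 10000011 = 01010100
byte 9: 11001010 xor 10011010 = 01010000
byte 10: 10111011 xor 10010100 = 00101111
byte 11: 00001010 xor 00111011 = 00110001

65 72 72 6f 72 20 48 54 54 50 2f 31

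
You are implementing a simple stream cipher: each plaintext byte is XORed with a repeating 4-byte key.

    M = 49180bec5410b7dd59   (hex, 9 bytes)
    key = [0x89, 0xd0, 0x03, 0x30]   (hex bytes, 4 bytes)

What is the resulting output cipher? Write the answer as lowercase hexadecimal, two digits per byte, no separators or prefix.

The 4-byte key repeats, so the effective keystream is 89 d0 03 30 89 d0 03 30 89.
byte 0: 49 XOR 89 = c0
byte 1: 18 XOR d0 = c8
byte 2: 0b XOR 03 = 08
byte 3: ec XOR 30 = dc
byte 4: 54 XOR 89 = dd
byte 5: 10 XOR d0 = c0
byte 6: b7 XOR 03 = b4
byte 7: dd XOR 30 = ed
byte 8: 59 XOR 89 = d0

c0c808dcddc0b4edd0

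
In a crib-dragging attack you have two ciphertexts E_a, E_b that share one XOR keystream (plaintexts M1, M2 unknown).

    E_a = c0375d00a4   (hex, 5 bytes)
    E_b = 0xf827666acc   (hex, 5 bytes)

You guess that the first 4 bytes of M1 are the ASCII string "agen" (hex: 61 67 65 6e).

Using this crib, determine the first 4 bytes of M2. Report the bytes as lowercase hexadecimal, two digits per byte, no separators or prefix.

First, E_a ⊕ E_b = (M1 ⊕ K) ⊕ (M2 ⊕ K) = M1 ⊕ M2, so the key drops out. Then M2 = (M1 ⊕ M2) ⊕ M1 over the first 4 bytes.
byte 0: (c0 XOR f8) XOR 61 = 38 XOR 61 = 59
byte 1: (37 XOR 27) XOR 67 = 10 XOR 67 = 77
byte 2: (5d XOR 66) XOR 65 = 3b XOR 65 = 5e
byte 3: (00 XOR 6a) XOR 6e = 6a XOR 6e = 04

59775e04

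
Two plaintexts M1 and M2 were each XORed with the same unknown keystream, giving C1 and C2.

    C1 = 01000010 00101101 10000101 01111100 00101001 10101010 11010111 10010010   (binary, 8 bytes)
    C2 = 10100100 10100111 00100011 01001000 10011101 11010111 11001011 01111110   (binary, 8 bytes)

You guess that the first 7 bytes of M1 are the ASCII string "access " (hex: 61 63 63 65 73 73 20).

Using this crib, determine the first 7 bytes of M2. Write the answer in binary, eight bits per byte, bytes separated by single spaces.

First, C1 ⊕ C2 = (M1 ⊕ K) ⊕ (M2 ⊕ K) = M1 ⊕ M2, so the key drops out. Then M2 = (M1 ⊕ M2) ⊕ M1 over the first 7 bytes.
byte 0: (42 XOR a4) XOR 61 = e6 XOR 61 = 87
byte 1: (2d XOR a7) XOR 63 = 8a XOR 63 = e9
byte 2: (85 XOR 23) XOR 63 = a6 XOR 63 = c5
byte 3: (7c XOR 48) XOR 65 = 34 XOR 65 = 51
byte 4: (29 XOR 9d) XOR 73 = b4 XOR 73 = c7
byte 5: (aa XOR d7) XOR 73 = 7d XOR 73 = 0e
byte 6: (d7 XOR cb) XOR 20 = 1c XOR 20 = 3c

10000111 11101001 11000101 01010001 11000111 00001110 00111100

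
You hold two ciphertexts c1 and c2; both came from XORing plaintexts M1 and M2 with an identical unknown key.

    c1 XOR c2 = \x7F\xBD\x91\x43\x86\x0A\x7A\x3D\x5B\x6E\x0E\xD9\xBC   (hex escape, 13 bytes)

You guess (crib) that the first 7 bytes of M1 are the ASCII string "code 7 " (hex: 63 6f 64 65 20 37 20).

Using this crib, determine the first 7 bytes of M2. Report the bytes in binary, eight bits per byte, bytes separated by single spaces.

00011100 11010010 11110101 00100110 10100110 00111101 01011010

Since c1 ⊕ c2 = M1 ⊕ M2, XORing with the guessed M1 bytes yields the corresponding M2 bytes: M2 = (c1 ⊕ c2) ⊕ M1.
byte 0: 7f XOR 63 = 1c
byte 1: bd XOR 6f = d2
byte 2: 91 XOR 64 = f5
byte 3: 43 XOR 65 = 26
byte 4: 86 XOR 20 = a6
byte 5: 0a XOR 37 = 3d
byte 6: 7a XOR 20 = 5a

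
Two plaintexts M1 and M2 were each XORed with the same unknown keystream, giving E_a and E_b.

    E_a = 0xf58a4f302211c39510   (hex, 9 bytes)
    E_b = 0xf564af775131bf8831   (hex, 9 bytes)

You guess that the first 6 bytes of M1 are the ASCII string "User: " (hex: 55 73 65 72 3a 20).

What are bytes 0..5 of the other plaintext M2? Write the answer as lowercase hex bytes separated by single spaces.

First, E_a ⊕ E_b = (M1 ⊕ K) ⊕ (M2 ⊕ K) = M1 ⊕ M2, so the key drops out. Then M2 = (M1 ⊕ M2) ⊕ M1 over the first 6 bytes.
byte 0: (f5 ⊕ f5) ⊕ 55 = 00 ⊕ 55 = 55
byte 1: (8a ⊕ 64) ⊕ 73 = ee ⊕ 73 = 9d
byte 2: (4f ⊕ af) ⊕ 65 = e0 ⊕ 65 = 85
byte 3: (30 ⊕ 77) ⊕ 72 = 47 ⊕ 72 = 35
byte 4: (22 ⊕ 51) ⊕ 3a = 73 ⊕ 3a = 49
byte 5: (11 ⊕ 31) ⊕ 20 = 20 ⊕ 20 = 00

55 9d 85 35 49 00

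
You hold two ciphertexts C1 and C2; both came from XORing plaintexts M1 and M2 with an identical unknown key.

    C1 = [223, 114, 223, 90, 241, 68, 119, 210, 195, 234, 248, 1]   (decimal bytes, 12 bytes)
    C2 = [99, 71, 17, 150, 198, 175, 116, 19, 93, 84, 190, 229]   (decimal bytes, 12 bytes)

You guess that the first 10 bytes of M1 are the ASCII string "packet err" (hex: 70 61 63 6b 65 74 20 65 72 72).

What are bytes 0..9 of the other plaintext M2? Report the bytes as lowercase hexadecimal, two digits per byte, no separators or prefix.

cc54ada7529f23a4eccc

First, C1 ⊕ C2 = (M1 ⊕ K) ⊕ (M2 ⊕ K) = M1 ⊕ M2, so the key drops out. Then M2 = (M1 ⊕ M2) ⊕ M1 over the first 10 bytes.
byte 0: (df ⊕ 63) ⊕ 70 = bc ⊕ 70 = cc
byte 1: (72 ⊕ 47) ⊕ 61 = 35 ⊕ 61 = 54
byte 2: (df ⊕ 11) ⊕ 63 = ce ⊕ 63 = ad
byte 3: (5a ⊕ 96) ⊕ 6b = cc ⊕ 6b = a7
byte 4: (f1 ⊕ c6) ⊕ 65 = 37 ⊕ 65 = 52
byte 5: (44 ⊕ af) ⊕ 74 = eb ⊕ 74 = 9f
byte 6: (77 ⊕ 74) ⊕ 20 = 03 ⊕ 20 = 23
byte 7: (d2 ⊕ 13) ⊕ 65 = c1 ⊕ 65 = a4
byte 8: (c3 ⊕ 5d) ⊕ 72 = 9e ⊕ 72 = ec
byte 9: (ea ⊕ 54) ⊕ 72 = be ⊕ 72 = cc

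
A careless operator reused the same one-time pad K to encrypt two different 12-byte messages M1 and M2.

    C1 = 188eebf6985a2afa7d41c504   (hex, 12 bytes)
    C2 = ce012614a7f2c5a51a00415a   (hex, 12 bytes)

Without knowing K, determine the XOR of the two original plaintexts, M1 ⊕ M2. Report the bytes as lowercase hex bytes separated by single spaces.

C1 ⊕ C2 = (M1 ⊕ K) ⊕ (M2 ⊕ K) = M1 ⊕ M2 — the shared key cancels under XOR.
byte 0: 00011000 xor 11001110 = 11010110
byte 1: 10001110 xor 00000001 = 10001111
byte 2: 11101011 xor 00100110 = 11001101
byte 3: 11110110 xor 00010100 = 11100010
byte 4: 10011000 xor 10100111 = 00111111
byte 5: 01011010 xor 11110010 = 10101000
byte 6: 00101010 xor 11000101 = 11101111
byte 7: 11111010 xor 10100101 = 01011111
byte 8: 01111101 xor 00011010 = 01100111
byte 9: 01000001 xor 00000000 = 01000001
byte 10: 11000101 xor 01000001 = 10000100
byte 11: 00000100 xor 01011010 = 01011110

d6 8f cd e2 3f a8 ef 5f 67 41 84 5e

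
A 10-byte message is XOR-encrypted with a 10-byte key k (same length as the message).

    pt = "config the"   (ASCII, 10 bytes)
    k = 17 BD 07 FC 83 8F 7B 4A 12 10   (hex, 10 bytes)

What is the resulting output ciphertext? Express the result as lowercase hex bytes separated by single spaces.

XOR is its own inverse, so applying the key byte-wise gives the result directly.
63 xor 17 = 74
6f xor bd = d2
6e xor 07 = 69
66 xor fc = 9a
69 xor 83 = ea
67 xor 8f = e8
20 xor 7b = 5b
74 xor 4a = 3e
68 xor 12 = 7a
65 xor 10 = 75

74 d2 69 9a ea e8 5b 3e 7a 75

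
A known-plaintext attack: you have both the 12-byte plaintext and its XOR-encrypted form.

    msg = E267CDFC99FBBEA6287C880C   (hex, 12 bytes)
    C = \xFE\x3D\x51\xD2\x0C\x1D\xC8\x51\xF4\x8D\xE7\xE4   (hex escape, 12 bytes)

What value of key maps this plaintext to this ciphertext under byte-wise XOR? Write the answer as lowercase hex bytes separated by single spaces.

Since C = msg ⊕ key, XORing both sides with msg gives key = msg ⊕ C.
byte 0: 226 ^ 254 =  28
byte 1: 103 ^  61 =  90
byte 2: 205 ^  81 = 156
byte 3: 252 ^ 210 =  46
byte 4: 153 ^  12 = 149
byte 5: 251 ^  29 = 230
byte 6: 190 ^ 200 = 118
byte 7: 166 ^  81 = 247
byte 8:  40 ^ 244 = 220
byte 9: 124 ^ 141 = 241
byte 10: 136 ^ 231 = 111
byte 11:  12 ^ 228 = 232

1c 5a 9c 2e 95 e6 76 f7 dc f1 6f e8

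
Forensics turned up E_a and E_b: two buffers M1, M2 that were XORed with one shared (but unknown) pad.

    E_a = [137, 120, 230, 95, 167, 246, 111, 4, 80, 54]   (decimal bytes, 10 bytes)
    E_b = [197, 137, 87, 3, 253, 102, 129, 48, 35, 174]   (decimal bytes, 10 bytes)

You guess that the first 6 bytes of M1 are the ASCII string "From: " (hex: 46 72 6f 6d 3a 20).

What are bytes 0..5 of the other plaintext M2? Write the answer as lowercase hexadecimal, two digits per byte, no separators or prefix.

First, E_a ⊕ E_b = (M1 ⊕ K) ⊕ (M2 ⊕ K) = M1 ⊕ M2, so the key drops out. Then M2 = (M1 ⊕ M2) ⊕ M1 over the first 6 bytes.
byte 0: (89 ⊕ c5) ⊕ 46 = 4c ⊕ 46 = 0a
byte 1: (78 ⊕ 89) ⊕ 72 = f1 ⊕ 72 = 83
byte 2: (e6 ⊕ 57) ⊕ 6f = b1 ⊕ 6f = de
byte 3: (5f ⊕ 03) ⊕ 6d = 5c ⊕ 6d = 31
byte 4: (a7 ⊕ fd) ⊕ 3a = 5a ⊕ 3a = 60
byte 5: (f6 ⊕ 66) ⊕ 20 = 90 ⊕ 20 = b0

0a83de3160b0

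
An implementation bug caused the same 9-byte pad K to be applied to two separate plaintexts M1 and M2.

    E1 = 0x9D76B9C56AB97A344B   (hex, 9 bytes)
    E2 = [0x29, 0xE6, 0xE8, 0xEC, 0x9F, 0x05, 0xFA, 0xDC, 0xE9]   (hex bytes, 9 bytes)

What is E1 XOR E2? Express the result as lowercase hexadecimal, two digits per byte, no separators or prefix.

E1 ⊕ E2 = (M1 ⊕ K) ⊕ (M2 ⊕ K) = M1 ⊕ M2 — the shared key cancels under XOR.
byte 0: 9d ⊕ 29 = b4
byte 1: 76 ⊕ e6 = 90
byte 2: b9 ⊕ e8 = 51
byte 3: c5 ⊕ ec = 29
byte 4: 6a ⊕ 9f = f5
byte 5: b9 ⊕ 05 = bc
byte 6: 7a ⊕ fa = 80
byte 7: 34 ⊕ dc = e8
byte 8: 4b ⊕ e9 = a2

b4905129f5bc80e8a2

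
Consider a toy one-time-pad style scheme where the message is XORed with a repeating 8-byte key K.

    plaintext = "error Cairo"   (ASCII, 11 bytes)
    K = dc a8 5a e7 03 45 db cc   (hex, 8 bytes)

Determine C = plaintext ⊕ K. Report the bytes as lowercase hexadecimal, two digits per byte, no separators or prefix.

b9da2888716598adb5da35

The 8-byte key repeats, so the effective keystream is dc a8 5a e7 03 45 db cc dc a8 5a.
byte 0: 65 ^ dc = b9
byte 1: 72 ^ a8 = da
byte 2: 72 ^ 5a = 28
byte 3: 6f ^ e7 = 88
byte 4: 72 ^ 03 = 71
byte 5: 20 ^ 45 = 65
byte 6: 43 ^ db = 98
byte 7: 61 ^ cc = ad
byte 8: 69 ^ dc = b5
byte 9: 72 ^ a8 = da
byte 10: 6f ^ 5a = 35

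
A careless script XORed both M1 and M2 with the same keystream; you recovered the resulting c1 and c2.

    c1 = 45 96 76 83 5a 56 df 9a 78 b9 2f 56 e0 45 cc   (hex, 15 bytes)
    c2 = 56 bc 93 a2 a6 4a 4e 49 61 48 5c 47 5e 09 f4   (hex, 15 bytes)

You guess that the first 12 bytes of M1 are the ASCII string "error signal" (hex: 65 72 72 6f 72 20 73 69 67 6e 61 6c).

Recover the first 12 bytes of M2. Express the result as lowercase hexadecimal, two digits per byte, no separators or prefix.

7658974e8e3ce2ba7e9f127d

First, c1 ⊕ c2 = (M1 ⊕ K) ⊕ (M2 ⊕ K) = M1 ⊕ M2, so the key drops out. Then M2 = (M1 ⊕ M2) ⊕ M1 over the first 12 bytes.
byte 0: (45 ⊕ 56) ⊕ 65 = 13 ⊕ 65 = 76
byte 1: (96 ⊕ bc) ⊕ 72 = 2a ⊕ 72 = 58
byte 2: (76 ⊕ 93) ⊕ 72 = e5 ⊕ 72 = 97
byte 3: (83 ⊕ a2) ⊕ 6f = 21 ⊕ 6f = 4e
byte 4: (5a ⊕ a6) ⊕ 72 = fc ⊕ 72 = 8e
byte 5: (56 ⊕ 4a) ⊕ 20 = 1c ⊕ 20 = 3c
byte 6: (df ⊕ 4e) ⊕ 73 = 91 ⊕ 73 = e2
byte 7: (9a ⊕ 49) ⊕ 69 = d3 ⊕ 69 = ba
byte 8: (78 ⊕ 61) ⊕ 67 = 19 ⊕ 67 = 7e
byte 9: (b9 ⊕ 48) ⊕ 6e = f1 ⊕ 6e = 9f
byte 10: (2f ⊕ 5c) ⊕ 61 = 73 ⊕ 61 = 12
byte 11: (56 ⊕ 47) ⊕ 6c = 11 ⊕ 6c = 7d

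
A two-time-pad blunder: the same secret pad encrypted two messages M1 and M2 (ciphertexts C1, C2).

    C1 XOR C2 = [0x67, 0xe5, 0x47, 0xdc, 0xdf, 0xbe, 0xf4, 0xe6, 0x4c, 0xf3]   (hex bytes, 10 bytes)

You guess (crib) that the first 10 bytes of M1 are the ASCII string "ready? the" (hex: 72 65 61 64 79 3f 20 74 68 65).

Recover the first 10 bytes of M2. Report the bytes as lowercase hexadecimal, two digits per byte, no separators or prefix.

158026b8a681d4922496

Since C1 ⊕ C2 = M1 ⊕ M2, XORing with the guessed M1 bytes yields the corresponding M2 bytes: M2 = (C1 ⊕ C2) ⊕ M1.
67 ^ 72 = 15
e5 ^ 65 = 80
47 ^ 61 = 26
dc ^ 64 = b8
df ^ 79 = a6
be ^ 3f = 81
f4 ^ 20 = d4
e6 ^ 74 = 92
4c ^ 68 = 24
f3 ^ 65 = 96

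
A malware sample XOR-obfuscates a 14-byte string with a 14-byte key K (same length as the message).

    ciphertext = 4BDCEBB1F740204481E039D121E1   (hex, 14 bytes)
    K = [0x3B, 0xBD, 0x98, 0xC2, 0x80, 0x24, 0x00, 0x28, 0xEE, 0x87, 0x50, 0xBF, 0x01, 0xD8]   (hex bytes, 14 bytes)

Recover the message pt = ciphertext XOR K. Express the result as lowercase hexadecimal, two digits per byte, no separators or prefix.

706173737764206c6f67696e2039

XOR is its own inverse, so applying the key byte-wise gives the result directly.
byte 0: 4b ^ 3b = 70
byte 1: dc ^ bd = 61
byte 2: eb ^ 98 = 73
byte 3: b1 ^ c2 = 73
byte 4: f7 ^ 80 = 77
byte 5: 40 ^ 24 = 64
byte 6: 20 ^ 00 = 20
byte 7: 44 ^ 28 = 6c
byte 8: 81 ^ ee = 6f
byte 9: e0 ^ 87 = 67
byte 10: 39 ^ 50 = 69
byte 11: d1 ^ bf = 6e
byte 12: 21 ^ 01 = 20
byte 13: e1 ^ d8 = 39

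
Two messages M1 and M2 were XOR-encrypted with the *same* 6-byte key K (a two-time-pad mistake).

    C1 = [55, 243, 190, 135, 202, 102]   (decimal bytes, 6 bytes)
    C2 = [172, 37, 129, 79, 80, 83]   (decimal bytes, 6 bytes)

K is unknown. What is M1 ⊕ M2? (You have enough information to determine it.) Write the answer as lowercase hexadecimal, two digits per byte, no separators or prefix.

C1 ⊕ C2 = (M1 ⊕ K) ⊕ (M2 ⊕ K) = M1 ⊕ M2 — the shared key cancels under XOR.
37 ⊕ ac = 9b
f3 ⊕ 25 = d6
be ⊕ 81 = 3f
87 ⊕ 4f = c8
ca ⊕ 50 = 9a
66 ⊕ 53 = 35

9bd63fc89a35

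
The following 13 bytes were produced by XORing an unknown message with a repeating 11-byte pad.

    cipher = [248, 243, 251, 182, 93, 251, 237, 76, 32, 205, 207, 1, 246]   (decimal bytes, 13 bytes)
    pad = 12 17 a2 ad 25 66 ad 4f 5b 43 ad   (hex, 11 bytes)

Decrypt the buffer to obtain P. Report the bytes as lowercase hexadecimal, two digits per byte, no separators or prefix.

The 11-byte key repeats, so the effective keystream is 12 17 a2 ad 25 66 ad 4f 5b 43 ad 12 17.
byte 0: f8 xor 12 = ea
byte 1: f3 xor 17 = e4
byte 2: fb xor a2 = 59
byte 3: b6 xor ad = 1b
byte 4: 5d xor 25 = 78
byte 5: fb xor 66 = 9d
byte 6: ed xor ad = 40
byte 7: 4c xor 4f = 03
byte 8: 20 xor 5b = 7b
byte 9: cd xor 43 = 8e
byte 10: cf xor ad = 62
byte 11: 01 xor 12 = 13
byte 12: f6 xor 17 = e1

eae4591b789d40037b8e6213e1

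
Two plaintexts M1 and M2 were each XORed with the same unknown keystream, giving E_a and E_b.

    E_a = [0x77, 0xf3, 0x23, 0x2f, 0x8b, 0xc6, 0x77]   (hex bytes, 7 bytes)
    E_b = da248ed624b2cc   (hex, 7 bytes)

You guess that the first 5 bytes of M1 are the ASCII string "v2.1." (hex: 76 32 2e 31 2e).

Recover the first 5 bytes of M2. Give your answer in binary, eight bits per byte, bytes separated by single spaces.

11011011 11100101 10000011 11001000 10000001

First, E_a ⊕ E_b = (M1 ⊕ K) ⊕ (M2 ⊕ K) = M1 ⊕ M2, so the key drops out. Then M2 = (M1 ⊕ M2) ⊕ M1 over the first 5 bytes.
byte 0: (77 ^ da) ^ 76 = ad ^ 76 = db
byte 1: (f3 ^ 24) ^ 32 = d7 ^ 32 = e5
byte 2: (23 ^ 8e) ^ 2e = ad ^ 2e = 83
byte 3: (2f ^ d6) ^ 31 = f9 ^ 31 = c8
byte 4: (8b ^ 24) ^ 2e = af ^ 2e = 81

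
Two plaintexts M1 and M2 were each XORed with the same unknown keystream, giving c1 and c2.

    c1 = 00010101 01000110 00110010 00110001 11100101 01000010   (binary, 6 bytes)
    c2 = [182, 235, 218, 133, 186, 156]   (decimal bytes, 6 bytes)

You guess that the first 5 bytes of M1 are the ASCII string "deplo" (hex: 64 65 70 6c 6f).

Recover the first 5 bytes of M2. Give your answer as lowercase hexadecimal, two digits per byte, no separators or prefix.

First, c1 ⊕ c2 = (M1 ⊕ K) ⊕ (M2 ⊕ K) = M1 ⊕ M2, so the key drops out. Then M2 = (M1 ⊕ M2) ⊕ M1 over the first 5 bytes.
byte 0: (15 ⊕ b6) ⊕ 64 = a3 ⊕ 64 = c7
byte 1: (46 ⊕ eb) ⊕ 65 = ad ⊕ 65 = c8
byte 2: (32 ⊕ da) ⊕ 70 = e8 ⊕ 70 = 98
byte 3: (31 ⊕ 85) ⊕ 6c = b4 ⊕ 6c = d8
byte 4: (e5 ⊕ ba) ⊕ 6f = 5f ⊕ 6f = 30

c7c898d830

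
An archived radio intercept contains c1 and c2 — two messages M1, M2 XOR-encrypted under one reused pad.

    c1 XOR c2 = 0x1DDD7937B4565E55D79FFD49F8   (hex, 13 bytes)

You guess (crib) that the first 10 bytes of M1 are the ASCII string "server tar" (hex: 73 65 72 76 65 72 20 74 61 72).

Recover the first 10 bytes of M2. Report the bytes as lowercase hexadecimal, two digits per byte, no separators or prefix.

6eb80b41d1247e21b6ed

Since c1 ⊕ c2 = M1 ⊕ M2, XORing with the guessed M1 bytes yields the corresponding M2 bytes: M2 = (c1 ⊕ c2) ⊕ M1.
1d XOR 73 = 6e
dd XOR 65 = b8
79 XOR 72 = 0b
37 XOR 76 = 41
b4 XOR 65 = d1
56 XOR 72 = 24
5e XOR 20 = 7e
55 XOR 74 = 21
d7 XOR 61 = b6
9f XOR 72 = ed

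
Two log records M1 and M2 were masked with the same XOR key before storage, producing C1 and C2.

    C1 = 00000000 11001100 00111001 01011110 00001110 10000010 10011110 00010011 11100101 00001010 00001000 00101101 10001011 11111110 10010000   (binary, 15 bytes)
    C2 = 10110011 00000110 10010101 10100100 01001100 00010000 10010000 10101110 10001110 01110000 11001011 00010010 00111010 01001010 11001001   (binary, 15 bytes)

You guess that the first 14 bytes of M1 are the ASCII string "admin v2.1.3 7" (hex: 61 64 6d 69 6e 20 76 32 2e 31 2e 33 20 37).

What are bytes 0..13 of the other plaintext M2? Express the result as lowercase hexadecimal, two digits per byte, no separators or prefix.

d2aec1932cb2788f454bed0c9183

First, C1 ⊕ C2 = (M1 ⊕ K) ⊕ (M2 ⊕ K) = M1 ⊕ M2, so the key drops out. Then M2 = (M1 ⊕ M2) ⊕ M1 over the first 14 bytes.
byte 0: (00 ⊕ b3) ⊕ 61 = b3 ⊕ 61 = d2
byte 1: (cc ⊕ 06) ⊕ 64 = ca ⊕ 64 = ae
byte 2: (39 ⊕ 95) ⊕ 6d = ac ⊕ 6d = c1
byte 3: (5e ⊕ a4) ⊕ 69 = fa ⊕ 69 = 93
byte 4: (0e ⊕ 4c) ⊕ 6e = 42 ⊕ 6e = 2c
byte 5: (82 ⊕ 10) ⊕ 20 = 92 ⊕ 20 = b2
byte 6: (9e ⊕ 90) ⊕ 76 = 0e ⊕ 76 = 78
byte 7: (13 ⊕ ae) ⊕ 32 = bd ⊕ 32 = 8f
byte 8: (e5 ⊕ 8e) ⊕ 2e = 6b ⊕ 2e = 45
byte 9: (0a ⊕ 70) ⊕ 31 = 7a ⊕ 31 = 4b
byte 10: (08 ⊕ cb) ⊕ 2e = c3 ⊕ 2e = ed
byte 11: (2d ⊕ 12) ⊕ 33 = 3f ⊕ 33 = 0c
byte 12: (8b ⊕ 3a) ⊕ 20 = b1 ⊕ 20 = 91
byte 13: (fe ⊕ 4a) ⊕ 37 = b4 ⊕ 37 = 83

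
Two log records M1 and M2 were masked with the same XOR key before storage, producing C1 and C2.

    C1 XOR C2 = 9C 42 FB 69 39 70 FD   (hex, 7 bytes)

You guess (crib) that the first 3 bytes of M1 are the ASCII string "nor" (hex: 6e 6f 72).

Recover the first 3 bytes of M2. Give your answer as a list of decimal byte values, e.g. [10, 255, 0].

Since C1 ⊕ C2 = M1 ⊕ M2, XORing with the guessed M1 bytes yields the corresponding M2 bytes: M2 = (C1 ⊕ C2) ⊕ M1.
10011100 XOR 01101110 = 11110010
01000010 XOR 01101111 = 00101101
11111011 XOR 01110010 = 10001001

[242, 45, 137]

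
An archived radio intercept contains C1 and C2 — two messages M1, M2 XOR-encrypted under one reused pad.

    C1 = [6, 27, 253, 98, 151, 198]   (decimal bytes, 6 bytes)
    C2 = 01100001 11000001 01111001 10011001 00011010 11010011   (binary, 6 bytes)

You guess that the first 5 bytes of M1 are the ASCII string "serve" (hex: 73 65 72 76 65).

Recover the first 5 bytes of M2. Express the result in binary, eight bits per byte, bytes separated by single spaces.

First, C1 ⊕ C2 = (M1 ⊕ K) ⊕ (M2 ⊕ K) = M1 ⊕ M2, so the key drops out. Then M2 = (M1 ⊕ M2) ⊕ M1 over the first 5 bytes.
byte 0: (06 ⊕ 61) ⊕ 73 = 67 ⊕ 73 = 14
byte 1: (1b ⊕ c1) ⊕ 65 = da ⊕ 65 = bf
byte 2: (fd ⊕ 79) ⊕ 72 = 84 ⊕ 72 = f6
byte 3: (62 ⊕ 99) ⊕ 76 = fb ⊕ 76 = 8d
byte 4: (97 ⊕ 1a) ⊕ 65 = 8d ⊕ 65 = e8

00010100 10111111 11110110 10001101 11101000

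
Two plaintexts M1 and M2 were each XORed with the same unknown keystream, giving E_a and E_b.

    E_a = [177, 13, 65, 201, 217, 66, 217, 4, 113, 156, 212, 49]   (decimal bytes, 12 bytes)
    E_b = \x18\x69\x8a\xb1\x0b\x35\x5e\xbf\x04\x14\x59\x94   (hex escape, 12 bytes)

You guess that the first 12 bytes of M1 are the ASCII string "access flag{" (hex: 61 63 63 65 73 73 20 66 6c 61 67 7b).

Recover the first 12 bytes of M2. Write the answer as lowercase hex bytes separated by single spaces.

c8 07 a8 1d a1 04 a7 dd 19 e9 ea de

First, E_a ⊕ E_b = (M1 ⊕ K) ⊕ (M2 ⊕ K) = M1 ⊕ M2, so the key drops out. Then M2 = (M1 ⊕ M2) ⊕ M1 over the first 12 bytes.
byte 0: (b1 xor 18) xor 61 = a9 xor 61 = c8
byte 1: (0d xor 69) xor 63 = 64 xor 63 = 07
byte 2: (41 xor 8a) xor 63 = cb xor 63 = a8
byte 3: (c9 xor b1) xor 65 = 78 xor 65 = 1d
byte 4: (d9 xor 0b) xor 73 = d2 xor 73 = a1
byte 5: (42 xor 35) xor 73 = 77 xor 73 = 04
byte 6: (d9 xor 5e) xor 20 = 87 xor 20 = a7
byte 7: (04 xor bf) xor 66 = bb xor 66 = dd
byte 8: (71 xor 04) xor 6c = 75 xor 6c = 19
byte 9: (9c xor 14) xor 61 = 88 xor 61 = e9
byte 10: (d4 xor 59) xor 67 = 8d xor 67 = ea
byte 11: (31 xor 94) xor 7b = a5 xor 7b = de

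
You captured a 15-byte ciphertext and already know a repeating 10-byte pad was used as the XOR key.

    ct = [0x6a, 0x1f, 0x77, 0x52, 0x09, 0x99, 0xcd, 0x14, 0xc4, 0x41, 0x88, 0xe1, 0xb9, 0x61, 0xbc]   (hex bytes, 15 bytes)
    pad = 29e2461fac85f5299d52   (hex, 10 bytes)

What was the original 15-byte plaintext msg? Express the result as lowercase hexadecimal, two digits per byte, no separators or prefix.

The 10-byte key repeats, so the effective keystream is 29 e2 46 1f ac 85 f5 29 9d 52 29 e2 46 1f ac.
byte 0: 6a xor 29 = 43
byte 1: 1f xor e2 = fd
byte 2: 77 xor 46 = 31
byte 3: 52 xor 1f = 4d
byte 4: 09 xor ac = a5
byte 5: 99 xor 85 = 1c
byte 6: cd xor f5 = 38
byte 7: 14 xor 29 = 3d
byte 8: c4 xor 9d = 59
byte 9: 41 xor 52 = 13
byte 10: 88 xor 29 = a1
byte 11: e1 xor e2 = 03
byte 12: b9 xor 46 = ff
byte 13: 61 xor 1f = 7e
byte 14: bc xor ac = 10

43fd314da51c383d5913a103ff7e10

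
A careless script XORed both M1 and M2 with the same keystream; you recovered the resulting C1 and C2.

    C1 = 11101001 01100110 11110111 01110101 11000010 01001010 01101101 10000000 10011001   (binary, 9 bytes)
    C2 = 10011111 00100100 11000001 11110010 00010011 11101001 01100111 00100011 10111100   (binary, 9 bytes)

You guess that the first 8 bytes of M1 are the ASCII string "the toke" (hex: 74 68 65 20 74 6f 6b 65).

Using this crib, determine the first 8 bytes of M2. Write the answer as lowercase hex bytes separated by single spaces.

02 2a 53 a7 a5 cc 61 c6

First, C1 ⊕ C2 = (M1 ⊕ K) ⊕ (M2 ⊕ K) = M1 ⊕ M2, so the key drops out. Then M2 = (M1 ⊕ M2) ⊕ M1 over the first 8 bytes.
byte 0: (e9 ⊕ 9f) ⊕ 74 = 76 ⊕ 74 = 02
byte 1: (66 ⊕ 24) ⊕ 68 = 42 ⊕ 68 = 2a
byte 2: (f7 ⊕ c1) ⊕ 65 = 36 ⊕ 65 = 53
byte 3: (75 ⊕ f2) ⊕ 20 = 87 ⊕ 20 = a7
byte 4: (c2 ⊕ 13) ⊕ 74 = d1 ⊕ 74 = a5
byte 5: (4a ⊕ e9) ⊕ 6f = a3 ⊕ 6f = cc
byte 6: (6d ⊕ 67) ⊕ 6b = 0a ⊕ 6b = 61
byte 7: (80 ⊕ 23) ⊕ 65 = a3 ⊕ 65 = c6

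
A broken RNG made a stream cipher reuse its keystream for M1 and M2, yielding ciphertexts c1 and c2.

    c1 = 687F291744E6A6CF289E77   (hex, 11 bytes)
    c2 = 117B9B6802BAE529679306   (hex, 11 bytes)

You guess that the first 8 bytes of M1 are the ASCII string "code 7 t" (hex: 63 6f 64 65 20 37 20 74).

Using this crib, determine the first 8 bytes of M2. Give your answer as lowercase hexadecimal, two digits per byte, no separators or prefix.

First, c1 ⊕ c2 = (M1 ⊕ K) ⊕ (M2 ⊕ K) = M1 ⊕ M2, so the key drops out. Then M2 = (M1 ⊕ M2) ⊕ M1 over the first 8 bytes.
byte 0: (68 ^ 11) ^ 63 = 79 ^ 63 = 1a
byte 1: (7f ^ 7b) ^ 6f = 04 ^ 6f = 6b
byte 2: (29 ^ 9b) ^ 64 = b2 ^ 64 = d6
byte 3: (17 ^ 68) ^ 65 = 7f ^ 65 = 1a
byte 4: (44 ^ 02) ^ 20 = 46 ^ 20 = 66
byte 5: (e6 ^ ba) ^ 37 = 5c ^ 37 = 6b
byte 6: (a6 ^ e5) ^ 20 = 43 ^ 20 = 63
byte 7: (cf ^ 29) ^ 74 = e6 ^ 74 = 92

1a6bd61a666b6392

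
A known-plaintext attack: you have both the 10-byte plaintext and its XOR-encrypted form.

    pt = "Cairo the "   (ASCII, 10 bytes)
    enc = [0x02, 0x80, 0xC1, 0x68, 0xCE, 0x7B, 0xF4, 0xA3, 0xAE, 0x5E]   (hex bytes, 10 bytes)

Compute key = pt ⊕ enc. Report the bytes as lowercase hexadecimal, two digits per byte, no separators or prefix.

41e1a81aa15b80cbcb7e

Since enc = pt ⊕ key, XORing both sides with pt gives key = pt ⊕ enc.
byte 0: 43 ^ 02 = 41
byte 1: 61 ^ 80 = e1
byte 2: 69 ^ c1 = a8
byte 3: 72 ^ 68 = 1a
byte 4: 6f ^ ce = a1
byte 5: 20 ^ 7b = 5b
byte 6: 74 ^ f4 = 80
byte 7: 68 ^ a3 = cb
byte 8: 65 ^ ae = cb
byte 9: 20 ^ 5e = 7e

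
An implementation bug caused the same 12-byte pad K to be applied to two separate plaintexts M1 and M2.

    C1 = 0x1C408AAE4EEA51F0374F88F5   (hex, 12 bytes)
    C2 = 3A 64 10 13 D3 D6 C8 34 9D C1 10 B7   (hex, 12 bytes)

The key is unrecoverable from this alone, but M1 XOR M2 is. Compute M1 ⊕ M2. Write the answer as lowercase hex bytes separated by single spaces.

26 24 9a bd 9d 3c 99 c4 aa 8e 98 42

C1 ⊕ C2 = (M1 ⊕ K) ⊕ (M2 ⊕ K) = M1 ⊕ M2 — the shared key cancels under XOR.
 28 ⊕  58 =  38
 64 ⊕ 100 =  36
138 ⊕  16 = 154
174 ⊕  19 = 189
 78 ⊕ 211 = 157
234 ⊕ 214 =  60
 81 ⊕ 200 = 153
240 ⊕  52 = 196
 55 ⊕ 157 = 170
 79 ⊕ 193 = 142
136 ⊕  16 = 152
245 ⊕ 183 =  66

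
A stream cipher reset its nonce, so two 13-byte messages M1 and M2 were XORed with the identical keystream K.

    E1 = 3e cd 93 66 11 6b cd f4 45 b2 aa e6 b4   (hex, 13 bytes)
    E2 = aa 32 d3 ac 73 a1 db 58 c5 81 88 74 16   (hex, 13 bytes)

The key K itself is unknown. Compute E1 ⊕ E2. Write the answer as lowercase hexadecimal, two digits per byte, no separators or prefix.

94ff40ca62ca16ac80332292a2

E1 ⊕ E2 = (M1 ⊕ K) ⊕ (M2 ⊕ K) = M1 ⊕ M2 — the shared key cancels under XOR.
3e xor aa = 94
cd xor 32 = ff
93 xor d3 = 40
66 xor ac = ca
11 xor 73 = 62
6b xor a1 = ca
cd xor db = 16
f4 xor 58 = ac
45 xor c5 = 80
b2 xor 81 = 33
aa xor 88 = 22
e6 xor 74 = 92
b4 xor 16 = a2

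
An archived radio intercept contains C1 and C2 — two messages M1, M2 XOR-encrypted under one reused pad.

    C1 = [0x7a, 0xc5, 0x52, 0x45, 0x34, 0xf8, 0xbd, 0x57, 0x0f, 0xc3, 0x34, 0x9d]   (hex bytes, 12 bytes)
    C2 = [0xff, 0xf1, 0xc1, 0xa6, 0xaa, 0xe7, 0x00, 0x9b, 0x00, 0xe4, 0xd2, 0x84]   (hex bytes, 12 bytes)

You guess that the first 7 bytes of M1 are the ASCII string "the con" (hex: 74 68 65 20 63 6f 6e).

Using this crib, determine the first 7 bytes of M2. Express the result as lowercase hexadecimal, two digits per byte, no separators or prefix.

First, C1 ⊕ C2 = (M1 ⊕ K) ⊕ (M2 ⊕ K) = M1 ⊕ M2, so the key drops out. Then M2 = (M1 ⊕ M2) ⊕ M1 over the first 7 bytes.
byte 0: (7a ^ ff) ^ 74 = 85 ^ 74 = f1
byte 1: (c5 ^ f1) ^ 68 = 34 ^ 68 = 5c
byte 2: (52 ^ c1) ^ 65 = 93 ^ 65 = f6
byte 3: (45 ^ a6) ^ 20 = e3 ^ 20 = c3
byte 4: (34 ^ aa) ^ 63 = 9e ^ 63 = fd
byte 5: (f8 ^ e7) ^ 6f = 1f ^ 6f = 70
byte 6: (bd ^ 00) ^ 6e = bd ^ 6e = d3

f15cf6c3fd70d3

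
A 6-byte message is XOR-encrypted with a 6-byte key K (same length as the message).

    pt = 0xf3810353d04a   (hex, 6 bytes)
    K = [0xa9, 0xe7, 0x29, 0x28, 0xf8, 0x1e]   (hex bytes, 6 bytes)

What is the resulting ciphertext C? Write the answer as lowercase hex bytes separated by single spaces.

byte 0: f3 xor a9 = 5a
byte 1: 81 xor e7 = 66
byte 2: 03 xor 29 = 2a
byte 3: 53 xor 28 = 7b
byte 4: d0 xor f8 = 28
byte 5: 4a xor 1e = 54

5a 66 2a 7b 28 54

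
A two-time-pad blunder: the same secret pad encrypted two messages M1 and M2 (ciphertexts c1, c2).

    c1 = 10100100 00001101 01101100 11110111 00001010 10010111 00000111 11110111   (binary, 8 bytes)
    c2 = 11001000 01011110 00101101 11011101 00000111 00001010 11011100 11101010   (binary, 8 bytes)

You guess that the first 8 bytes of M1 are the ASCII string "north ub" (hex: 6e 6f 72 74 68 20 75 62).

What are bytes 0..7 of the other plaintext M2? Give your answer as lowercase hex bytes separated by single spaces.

First, c1 ⊕ c2 = (M1 ⊕ K) ⊕ (M2 ⊕ K) = M1 ⊕ M2, so the key drops out. Then M2 = (M1 ⊕ M2) ⊕ M1 over the first 8 bytes.
byte 0: (a4 ^ c8) ^ 6e = 6c ^ 6e = 02
byte 1: (0d ^ 5e) ^ 6f = 53 ^ 6f = 3c
byte 2: (6c ^ 2d) ^ 72 = 41 ^ 72 = 33
byte 3: (f7 ^ dd) ^ 74 = 2a ^ 74 = 5e
byte 4: (0a ^ 07) ^ 68 = 0d ^ 68 = 65
byte 5: (97 ^ 0a) ^ 20 = 9d ^ 20 = bd
byte 6: (07 ^ dc) ^ 75 = db ^ 75 = ae
byte 7: (f7 ^ ea) ^ 62 = 1d ^ 62 = 7f

02 3c 33 5e 65 bd ae 7f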